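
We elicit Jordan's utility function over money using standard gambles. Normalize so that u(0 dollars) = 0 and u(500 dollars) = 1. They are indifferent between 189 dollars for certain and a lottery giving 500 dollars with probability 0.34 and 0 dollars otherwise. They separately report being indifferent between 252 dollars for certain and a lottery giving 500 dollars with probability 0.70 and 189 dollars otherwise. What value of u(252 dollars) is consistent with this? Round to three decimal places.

First, u(189 dollars) = 0.34·u(500 dollars) + 0.66·u(0 dollars) = 0.34.
Chaining: u(252 dollars) = 0.70·1.00 + 0.30·0.34 = 0.8020.

0.802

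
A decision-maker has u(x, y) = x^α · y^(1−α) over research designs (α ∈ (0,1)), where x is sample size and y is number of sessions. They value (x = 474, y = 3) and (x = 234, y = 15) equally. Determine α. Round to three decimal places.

α ≈ 0.695

The Cobb–Douglas utilities coincide, so 474^α·3^(1−α) = 234^α·15^(1−α).
Taking logs: α·ln 474 + (1−α)·ln 3 = α·ln 234 + (1−α)·ln 15, i.e. α·0.705886 = (1−α)·1.609438.
So α/(1−α) = (1.609438)/(0.705886) = 2.280025, and α = 2.280025/3.280025 ≈ 0.695.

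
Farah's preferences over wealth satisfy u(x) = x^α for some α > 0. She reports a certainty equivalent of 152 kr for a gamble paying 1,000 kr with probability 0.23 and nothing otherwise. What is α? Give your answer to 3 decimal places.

Since u(0) = 0, the lottery's EU is 0.23·1000^α.
Equating: 152^α = 0.23·1000^α, i.e. 0.1520^α = 0.23.
Take logs: α = ln 0.23 / ln(152/1000) ≈ 0.78013.

α ≈ 0.780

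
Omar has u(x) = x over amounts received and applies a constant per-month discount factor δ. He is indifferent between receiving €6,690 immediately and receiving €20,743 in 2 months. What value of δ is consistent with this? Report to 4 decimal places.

δ ≈ 0.5679

The payoff in 2 months is discounted by δ^2, so u(6690) = δ^2·u(20743) and δ^2 = u(6690)/u(20743).
With u(x) = x: δ^2 = 6690/20743 = 0.32252.
So δ = 0.32252^(1/2) ≈ 0.5679.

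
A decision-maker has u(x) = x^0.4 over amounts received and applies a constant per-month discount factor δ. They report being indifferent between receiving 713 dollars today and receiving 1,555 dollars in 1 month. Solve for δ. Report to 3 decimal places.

δ ≈ 0.732

Equating discounted utilities: u(713) = δ·u(1555) ⇒ δ = u(713)/u(1555).
Since u(x) = x^0.4, δ = (713/1555)^0.4 = 0.45852^0.4 = 0.73205.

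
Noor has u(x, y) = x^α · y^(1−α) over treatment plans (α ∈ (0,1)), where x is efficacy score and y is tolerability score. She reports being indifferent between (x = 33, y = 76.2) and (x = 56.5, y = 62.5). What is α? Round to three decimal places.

The Cobb–Douglas utilities coincide, so 33^α·76.2^(1−α) = 56.5^α·62.5^(1−α).
Taking logs: α·ln 33 + (1−α)·ln 76.2 = α·ln 56.5 + (1−α)·ln 62.5, i.e. α·-0.537733 = (1−α)·-0.198195.
With A = -0.537733 and B = -0.198195: α·A = (1−α)·B, so α = B/(A+B) = -0.198195/-0.735928 ≈ 0.269.

α ≈ 0.269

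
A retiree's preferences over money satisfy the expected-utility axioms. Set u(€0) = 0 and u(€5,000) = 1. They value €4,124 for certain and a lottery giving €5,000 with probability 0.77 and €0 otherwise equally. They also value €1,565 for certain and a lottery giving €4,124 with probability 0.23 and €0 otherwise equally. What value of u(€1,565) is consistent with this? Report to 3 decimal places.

The first gamble pins u(€4,124): it must equal 0.77·1 + 0.23·0 = 0.77.
Chaining: u(€1,565) = 0.23·0.77 + 0.77·0.00 = 0.1771.

0.177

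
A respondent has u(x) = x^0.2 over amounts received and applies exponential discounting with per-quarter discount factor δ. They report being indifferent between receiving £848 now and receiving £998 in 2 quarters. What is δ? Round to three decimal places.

δ ≈ 0.984

Indifference means u(848) = δ^2 · u(998), so δ^2 = u(848)/u(998).
Since u(x) = x^0.2, δ^2 = (848/998)^0.2 = 0.84970^0.2 = 0.96795.
So δ = 0.96795^(1/2) ≈ 0.984.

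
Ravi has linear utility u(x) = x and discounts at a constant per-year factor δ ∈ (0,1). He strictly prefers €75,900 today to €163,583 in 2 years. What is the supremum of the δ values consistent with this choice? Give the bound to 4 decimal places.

Comparing present values: 75900 > δ^2·163583.
Hence δ^2 < 75900/163583 = 0.46398, and x ↦ x^(1/2) is increasing on (0,∞).
δ < 0.46398^(1/2) = 0.6812.

δ < 0.6812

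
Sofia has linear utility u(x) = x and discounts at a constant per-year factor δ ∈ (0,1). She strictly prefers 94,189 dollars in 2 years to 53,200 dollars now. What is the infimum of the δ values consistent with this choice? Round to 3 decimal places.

The preference means 53200 < δ^2·94189.
So δ^2 > 53200/94189 = 0.56482; taking the square root of both positive sides preserves the inequality.
δ > (53200/94189)^(1/2) ≈ 0.752.

δ > 0.752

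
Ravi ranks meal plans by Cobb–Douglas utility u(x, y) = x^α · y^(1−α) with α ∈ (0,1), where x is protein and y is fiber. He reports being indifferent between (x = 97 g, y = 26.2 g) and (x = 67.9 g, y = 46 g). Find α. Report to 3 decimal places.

The Cobb–Douglas utilities coincide, so 97^α·26.2^(1−α) = 67.9^α·46^(1−α).
Taking logs: α·ln 97 + (1−α)·ln 26.2 = α·ln 67.9 + (1−α)·ln 46, i.e. α·0.356675 = (1−α)·0.562882.
So α/(1−α) = (0.562882)/(0.356675) = 1.578137, and α = 1.578137/2.578137 ≈ 0.612.

α ≈ 0.612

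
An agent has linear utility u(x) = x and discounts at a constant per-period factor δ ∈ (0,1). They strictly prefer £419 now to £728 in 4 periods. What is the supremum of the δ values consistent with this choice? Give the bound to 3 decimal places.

Under u(x) = x this choice says 419 > δ^4·728.
Dividing by 728: δ^4 < 0.57555. Both sides are positive, so the 4th root keeps the direction.
δ < (419/728)^(1/4) ≈ 0.871.

δ < 0.871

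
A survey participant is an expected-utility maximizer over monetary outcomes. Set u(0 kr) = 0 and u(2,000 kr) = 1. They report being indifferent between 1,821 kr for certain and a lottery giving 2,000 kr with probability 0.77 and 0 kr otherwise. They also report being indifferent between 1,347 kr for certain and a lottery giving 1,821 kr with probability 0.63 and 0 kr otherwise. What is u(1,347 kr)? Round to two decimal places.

From the first indifference, u(1,821 kr) = 0.77·u(2,000 kr) + 0.23·u(0 kr) = 0.77·1 + 0.23·0 = 0.77.
Chaining: u(1,347 kr) = 0.63·0.77 + 0.37·0.00 = 0.4851.

0.49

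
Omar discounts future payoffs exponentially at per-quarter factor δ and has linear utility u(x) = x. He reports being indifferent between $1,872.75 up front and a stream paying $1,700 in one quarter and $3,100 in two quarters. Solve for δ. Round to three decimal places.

The stream is worth 1700δ + 3100δ² today, so 1700δ + 3100δ² = 1872.75.
That is, 3100δ² + 1700δ − 1872.75 = 0, a quadratic in δ.
δ = (−1700 + √(1700² + 4·3100·1872.75)) / (2·3100) = (−1700 + √26112100.00) / 6200 ≈ 0.550.

δ ≈ 0.550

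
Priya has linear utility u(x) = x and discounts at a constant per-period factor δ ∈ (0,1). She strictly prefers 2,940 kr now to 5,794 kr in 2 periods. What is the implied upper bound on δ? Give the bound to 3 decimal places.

The preference means 2940 > δ^2·5794.
So δ^2 < 2940/5794 = 0.50742; taking the square root of both positive sides preserves the inequality.
δ < 0.50742^(1/2) = 0.712.

δ < 0.712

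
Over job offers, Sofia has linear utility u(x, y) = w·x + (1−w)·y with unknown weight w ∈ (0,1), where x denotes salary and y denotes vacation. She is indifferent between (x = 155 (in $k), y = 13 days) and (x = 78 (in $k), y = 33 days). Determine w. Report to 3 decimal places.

Equating utilities: w·155 + (1−w)·13 = w·78 + (1−w)·33.
Collecting terms: w·77 = (1−w)·20.
So w/(1−w) = 20/77 = 0.2597, giving w = 20/(77+20) = 0.206.

w = 0.206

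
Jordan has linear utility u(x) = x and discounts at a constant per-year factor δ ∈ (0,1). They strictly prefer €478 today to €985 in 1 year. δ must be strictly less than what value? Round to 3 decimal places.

Comparing present values: 478 > δ·985.
So δ < 478/985 = 0.48528.

δ < 0.485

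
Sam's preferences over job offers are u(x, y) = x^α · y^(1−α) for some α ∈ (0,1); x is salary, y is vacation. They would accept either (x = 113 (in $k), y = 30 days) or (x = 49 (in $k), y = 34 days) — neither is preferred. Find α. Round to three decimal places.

The Cobb–Douglas utilities coincide, so 113^α·30^(1−α) = 49^α·34^(1−α).
Taking logs: α·ln 113 + (1−α)·ln 30 = α·ln 49 + (1−α)·ln 34, i.e. α·0.835568 = (1−α)·0.125163.
With A = 0.835568 and B = 0.125163: α·A = (1−α)·B, so α = B/(A+B) = 0.125163/0.960731 ≈ 0.130.

α ≈ 0.130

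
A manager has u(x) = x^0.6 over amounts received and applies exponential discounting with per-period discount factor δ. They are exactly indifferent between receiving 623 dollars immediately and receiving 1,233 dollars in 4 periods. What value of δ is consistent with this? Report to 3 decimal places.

Indifference means u(623) = δ^4 · u(1233), so δ^4 = u(623)/u(1233).
Since u(x) = x^0.6, δ^4 = (623/1233)^0.6 = 0.50527^0.6 = 0.66392.
Hence δ = (0.66392)^(1/4) = 0.90267.

δ ≈ 0.903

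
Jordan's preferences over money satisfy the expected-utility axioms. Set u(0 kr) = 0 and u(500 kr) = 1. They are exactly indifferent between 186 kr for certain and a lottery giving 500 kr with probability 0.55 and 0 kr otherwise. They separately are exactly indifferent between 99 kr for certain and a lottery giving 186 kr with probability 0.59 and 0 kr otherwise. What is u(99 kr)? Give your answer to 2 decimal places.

The first gamble pins u(186 kr): it must equal 0.55·1 + 0.45·0 = 0.55.
The second indifference gives u(99 kr) = 0.59·u(186 kr) + 0.41·u(0 kr) = 0.59·0.55 + 0.41·0.00 = 0.3245.

0.32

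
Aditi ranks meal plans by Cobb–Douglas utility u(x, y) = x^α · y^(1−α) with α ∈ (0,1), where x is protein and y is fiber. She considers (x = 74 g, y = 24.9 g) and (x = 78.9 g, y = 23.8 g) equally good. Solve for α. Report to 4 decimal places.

α ≈ 0.4134

Indifference: 74^α · 24.9^(1−α) = 78.9^α · 23.8^(1−α).
(74/78.9)^α = (23.8/24.9)^(1−α); take logs: α·ln(74/78.9) = (1−α)·ln(23.8/24.9), i.e. α·-0.0641161 = (1−α)·-0.0451822.
So α/(1−α) = (-0.0451822)/(-0.0641161) = 0.7046935, and α = 0.7046935/1.7046935 ≈ 0.4134.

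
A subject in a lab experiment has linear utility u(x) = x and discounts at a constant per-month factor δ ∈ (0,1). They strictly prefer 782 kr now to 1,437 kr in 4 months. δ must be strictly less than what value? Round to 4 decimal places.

Under u(x) = x this choice says 782 > δ^4·1437.
Hence δ^4 < 782/1437 = 0.54419, and x ↦ x^(1/4) is increasing on (0,∞).
δ < 0.54419^(1/4) = 0.8589.

δ < 0.8589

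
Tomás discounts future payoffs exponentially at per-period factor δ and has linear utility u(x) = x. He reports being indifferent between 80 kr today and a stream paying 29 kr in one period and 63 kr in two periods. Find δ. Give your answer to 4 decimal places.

Present value of the stream is 29·δ + 63·δ². Indifference gives 29δ + 63δ² = 80.
So 63δ² + 29δ − 80 = 0.
By the quadratic formula (taking the positive root), δ = (−29 + √21001.00) / 126 ≈ 0.9200.

δ ≈ 0.9200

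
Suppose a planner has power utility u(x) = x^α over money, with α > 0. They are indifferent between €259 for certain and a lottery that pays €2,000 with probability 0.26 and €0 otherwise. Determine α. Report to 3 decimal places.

α ≈ 0.659

EU(lottery) = 0.26·2000^α + 0.74·0 = 0.26·2000^α.
Equating: 259^α = 0.26·2000^α, i.e. 0.1295^α = 0.26.
Take logs: α = ln 0.26 / ln(259/2000) ≈ 0.65901.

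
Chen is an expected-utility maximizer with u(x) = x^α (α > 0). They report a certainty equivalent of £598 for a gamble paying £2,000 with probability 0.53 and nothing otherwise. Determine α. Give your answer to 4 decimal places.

α ≈ 0.5259

Since u(0) = 0, the lottery's EU is 0.53·2000^α.
Indifference: 598^α = 0.53·2000^α, so (598/2000)^α = 0.53.
Taking logs: α·ln(598/2000) = ln(0.53), so α = -0.6348783 / -1.2073117 ≈ 0.5259.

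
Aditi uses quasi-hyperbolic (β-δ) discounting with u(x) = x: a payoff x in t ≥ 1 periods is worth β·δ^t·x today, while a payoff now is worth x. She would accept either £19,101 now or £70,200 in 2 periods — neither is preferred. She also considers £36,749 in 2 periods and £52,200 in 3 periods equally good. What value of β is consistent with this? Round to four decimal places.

From the later pair, β·δ^2·36749 = β·δ^3·52200; dividing through, δ = 36749/52200 = 0.70400.
The first indifference: 19101 = β·δ^2·70200, so β = 19101/(δ^2·70200) = 19101/(0.49562·70200) ≈ 0.5490.

β ≈ 0.5490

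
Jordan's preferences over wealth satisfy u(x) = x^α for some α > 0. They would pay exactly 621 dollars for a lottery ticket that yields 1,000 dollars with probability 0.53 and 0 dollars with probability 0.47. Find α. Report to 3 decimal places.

The lottery's expected utility is 0.53·u(1000) + 0.47·u(0) = 0.53·1000^α (since u(0) = 0 for α > 0).
Indifference: 621^α = 0.53·1000^α, so (621/1000)^α = 0.53.
α = ln(0.53) / ln(621/1000) = -0.634878/-0.476424 ≈ 1.333.

α ≈ 1.333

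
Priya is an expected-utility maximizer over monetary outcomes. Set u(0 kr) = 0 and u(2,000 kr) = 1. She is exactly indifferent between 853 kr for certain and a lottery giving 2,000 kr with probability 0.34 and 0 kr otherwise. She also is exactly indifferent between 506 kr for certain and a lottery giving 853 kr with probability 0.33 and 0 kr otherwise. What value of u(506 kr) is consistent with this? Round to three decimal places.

0.112

First, u(853 kr) = 0.34·u(2,000 kr) + 0.66·u(0 kr) = 0.34.
Chaining: u(506 kr) = 0.33·0.34 + 0.67·0.00 = 0.1122.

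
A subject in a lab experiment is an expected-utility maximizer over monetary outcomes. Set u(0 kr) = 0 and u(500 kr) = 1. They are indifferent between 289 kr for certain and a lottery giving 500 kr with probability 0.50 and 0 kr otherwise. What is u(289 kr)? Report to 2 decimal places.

By the standard-gamble method, u(289 kr) is just the indifference probability on the best outcome: 0.50.

0.50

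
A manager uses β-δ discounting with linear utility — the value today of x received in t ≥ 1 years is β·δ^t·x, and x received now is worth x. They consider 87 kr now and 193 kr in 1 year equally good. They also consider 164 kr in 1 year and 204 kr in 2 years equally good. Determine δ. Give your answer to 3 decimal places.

From the later pair, β·δ^1·164 = β·δ^2·204; dividing through, δ = 164/204 = 0.80392.

δ ≈ 0.804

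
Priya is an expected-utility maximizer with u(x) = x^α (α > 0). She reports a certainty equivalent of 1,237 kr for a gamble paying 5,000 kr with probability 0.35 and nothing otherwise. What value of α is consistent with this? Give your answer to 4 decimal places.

α ≈ 0.7516

The lottery's expected utility is 0.35·u(5000) + 0.65·u(0) = 0.35·5000^α (since u(0) = 0 for α > 0).
Indifference: 1237^α = 0.35·5000^α, so (1237/5000)^α = 0.35.
α = ln(0.35) / ln(1237/5000) = -1.0498221/-1.3967488 ≈ 0.7516.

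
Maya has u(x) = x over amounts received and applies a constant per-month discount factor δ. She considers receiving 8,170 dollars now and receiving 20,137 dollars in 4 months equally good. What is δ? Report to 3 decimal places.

Indifference means u(8170) = δ^4 · u(20137), so δ^4 = u(8170)/u(20137).
With u(x) = x: δ^4 = 8170/20137 = 0.40572.
Hence δ = (0.40572)^(1/4) = 0.79810.

δ ≈ 0.798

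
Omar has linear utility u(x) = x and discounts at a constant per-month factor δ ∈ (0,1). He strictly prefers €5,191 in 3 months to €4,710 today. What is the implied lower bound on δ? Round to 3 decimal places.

δ > 0.968

The preference means 4710 < δ^3·5191.
Dividing by 5191: δ^3 > 0.90734. Both sides are positive, so the cube root keeps the direction.
δ > (4710/5191)^(1/3) ≈ 0.968.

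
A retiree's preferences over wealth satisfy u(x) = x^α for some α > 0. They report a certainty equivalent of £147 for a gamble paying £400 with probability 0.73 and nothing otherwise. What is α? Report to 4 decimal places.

Since u(0) = 0, the lottery's EU is 0.73·400^α.
Indifference: 147^α = 0.73·400^α, so (147/400)^α = 0.73.
α = ln(0.73) / ln(147/400) = -0.3147107/-1.0010320 ≈ 0.3144.

α ≈ 0.3144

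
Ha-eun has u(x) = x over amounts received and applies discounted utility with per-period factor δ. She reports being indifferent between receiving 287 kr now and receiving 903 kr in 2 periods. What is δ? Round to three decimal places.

The payoff in 2 periods is discounted by δ^2, so u(287) = δ^2·u(903) and δ^2 = u(287)/u(903).
With u(x) = x: δ^2 = 287/903 = 0.31783.
So δ = 0.31783^(1/2) ≈ 0.564.

δ ≈ 0.564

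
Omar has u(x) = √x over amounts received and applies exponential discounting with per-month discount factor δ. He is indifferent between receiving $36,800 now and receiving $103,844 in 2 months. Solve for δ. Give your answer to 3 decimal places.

δ ≈ 0.772

Equating discounted utilities: u(36800) = δ^2·u(103844) ⇒ δ^2 = u(36800)/u(103844).
With u(x) = √x: δ^2 = √36800/√103844 = √(36800/103844) = 0.59530.
Hence δ = (0.59530)^(1/2) = 0.77155.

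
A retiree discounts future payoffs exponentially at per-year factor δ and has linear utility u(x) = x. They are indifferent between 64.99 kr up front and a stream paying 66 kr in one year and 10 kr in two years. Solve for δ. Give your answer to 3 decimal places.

δ ≈ 0.870

Present value of the stream is 66·δ + 10·δ². Indifference gives 66δ + 10δ² = 64.99.
Rearranged: 10δ² + 66δ − 64.99 = 0.
The positive root is δ = [−66 + √(66² + 4·10·64.99)] / (2·10) = (−66 + 83.400)/20 ≈ 0.870.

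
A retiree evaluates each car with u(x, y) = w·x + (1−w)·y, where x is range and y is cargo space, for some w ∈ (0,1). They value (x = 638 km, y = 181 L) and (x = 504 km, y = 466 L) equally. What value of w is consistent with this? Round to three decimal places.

Indifference: w·638 + (1−w)·181 = w·504 + (1−w)·466.
Collecting terms: w·134 = (1−w)·285.
So w/(1−w) = 285/134 = 2.1269, giving w = 285/(134+285) = 0.680.

w = 0.680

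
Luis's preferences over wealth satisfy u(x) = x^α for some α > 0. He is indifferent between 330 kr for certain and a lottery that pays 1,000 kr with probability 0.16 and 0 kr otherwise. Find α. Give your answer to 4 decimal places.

EU(lottery) = 0.16·1000^α + 0.84·0 = 0.16·1000^α.
Indifference: 330^α = 0.16·1000^α, so (330/1000)^α = 0.16.
Taking logs: α·ln(330/1000) = ln(0.16), so α = -1.8325815 / -1.1086626 ≈ 1.6530.

α ≈ 1.6530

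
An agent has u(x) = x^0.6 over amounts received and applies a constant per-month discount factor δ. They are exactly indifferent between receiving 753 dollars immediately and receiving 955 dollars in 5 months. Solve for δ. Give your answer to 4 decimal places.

δ ≈ 0.9719

Equating discounted utilities: u(753) = δ^5·u(955) ⇒ δ^5 = u(753)/u(955).
Since u(x) = x^0.6, δ^5 = (753/955)^0.6 = 0.78848^0.6 = 0.86711.
So δ = 0.86711^(1/5) ≈ 0.9719.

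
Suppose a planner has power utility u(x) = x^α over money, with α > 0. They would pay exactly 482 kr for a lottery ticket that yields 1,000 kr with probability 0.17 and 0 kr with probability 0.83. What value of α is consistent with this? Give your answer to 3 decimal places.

EU(lottery) = 0.17·1000^α + 0.83·0 = 0.17·1000^α.
Indifference: 482^α = 0.17·1000^α, so (482/1000)^α = 0.17.
Taking logs: α·ln(482/1000) = ln(0.17), so α = -1.771957 / -0.729811 ≈ 2.428.

α ≈ 2.428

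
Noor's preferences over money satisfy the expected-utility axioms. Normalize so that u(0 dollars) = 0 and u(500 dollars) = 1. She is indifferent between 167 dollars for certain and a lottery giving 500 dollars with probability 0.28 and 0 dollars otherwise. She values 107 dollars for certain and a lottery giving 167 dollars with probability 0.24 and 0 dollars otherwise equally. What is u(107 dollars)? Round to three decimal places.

0.067

The first gamble pins u(167 dollars): it must equal 0.28·1 + 0.72·0 = 0.28.
The second indifference gives u(107 dollars) = 0.24·u(167 dollars) + 0.76·u(0 dollars) = 0.24·0.28 + 0.76·0.00 = 0.0672.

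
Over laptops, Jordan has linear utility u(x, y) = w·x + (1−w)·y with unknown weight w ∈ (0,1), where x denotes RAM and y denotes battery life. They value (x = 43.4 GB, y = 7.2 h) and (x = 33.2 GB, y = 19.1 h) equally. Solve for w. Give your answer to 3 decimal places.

w = 0.538

Equating utilities: w·43.4 + (1−w)·7.2 = w·33.2 + (1−w)·19.1.
w·(43.4−33.2) = (1−w)·(19.1−7.2), i.e. w·10.2 = (1−w)·11.9.
So w/(1−w) = 11.9/10.2 = 1.1667, giving w = 11.9/(10.2+11.9) = 0.538.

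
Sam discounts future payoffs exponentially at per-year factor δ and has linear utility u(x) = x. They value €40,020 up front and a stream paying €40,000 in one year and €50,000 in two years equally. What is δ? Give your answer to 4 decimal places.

δ ≈ 0.5800

The stream is worth 40000δ + 50000δ² today, so 40000δ + 50000δ² = 40020.
So 50000δ² + 40000δ − 40020 = 0.
By the quadratic formula (taking the positive root), δ = (−40000 + √9604000000.00) / 100000 ≈ 0.5800.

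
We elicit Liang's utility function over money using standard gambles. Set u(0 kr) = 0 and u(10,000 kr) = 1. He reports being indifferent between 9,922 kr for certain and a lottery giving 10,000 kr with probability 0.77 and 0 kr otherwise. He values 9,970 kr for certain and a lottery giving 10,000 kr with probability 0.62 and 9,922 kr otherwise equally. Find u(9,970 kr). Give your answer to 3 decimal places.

0.913

The first gamble pins u(9,922 kr): it must equal 0.77·1 + 0.23·0 = 0.77.
Then u(9,970 kr) = 0.62·u(10,000 kr) + 0.38·u(9,922 kr) = 0.62·1.00 + 0.38·0.77 = 0.9126.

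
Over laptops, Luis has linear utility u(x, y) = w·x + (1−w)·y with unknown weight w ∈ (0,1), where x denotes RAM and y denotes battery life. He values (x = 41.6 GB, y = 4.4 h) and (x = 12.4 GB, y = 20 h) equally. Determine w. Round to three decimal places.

w = 0.348

Equating utilities: w·41.6 + (1−w)·4.4 = w·12.4 + (1−w)·20.
w·(41.6−12.4) = (1−w)·(20−4.4), i.e. w·29.2 = (1−w)·15.6.
Hence w = 15.6/(29.2+15.6) = 15.6/44.8 = 0.348.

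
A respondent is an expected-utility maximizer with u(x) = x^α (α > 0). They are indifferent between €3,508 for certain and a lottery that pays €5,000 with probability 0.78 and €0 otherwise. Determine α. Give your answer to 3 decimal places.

EU(lottery) = 0.78·5000^α + 0.22·0 = 0.78·5000^α.
Equating: 3508^α = 0.78·5000^α, i.e. 0.7016^α = 0.78.
Take logs: α = ln 0.78 / ln(3508/5000) ≈ 0.70109.

α ≈ 0.701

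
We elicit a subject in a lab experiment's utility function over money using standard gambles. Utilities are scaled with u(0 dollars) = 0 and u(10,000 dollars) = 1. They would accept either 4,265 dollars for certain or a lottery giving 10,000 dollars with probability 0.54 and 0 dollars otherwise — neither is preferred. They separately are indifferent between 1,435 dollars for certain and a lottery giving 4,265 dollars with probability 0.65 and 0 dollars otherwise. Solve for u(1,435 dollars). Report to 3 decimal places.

First, u(4,265 dollars) = 0.54·u(10,000 dollars) + 0.46·u(0 dollars) = 0.54.
Then u(1,435 dollars) = 0.65·u(4,265 dollars) + 0.35·u(0 dollars) = 0.65·0.54 + 0.35·0.00 = 0.3510.

0.351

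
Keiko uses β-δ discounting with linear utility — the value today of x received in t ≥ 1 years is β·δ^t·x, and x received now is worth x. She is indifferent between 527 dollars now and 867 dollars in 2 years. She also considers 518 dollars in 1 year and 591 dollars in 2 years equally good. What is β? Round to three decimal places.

β ≈ 0.791

Both payoffs in the second observation are in the future, so β drops out: δ^1·518 = δ^2·591 ⇒ δ = 518/591 = 0.87648.
Substituting δ into 527 = β·δ^2·867: β = 527/(666.045) ≈ 0.791.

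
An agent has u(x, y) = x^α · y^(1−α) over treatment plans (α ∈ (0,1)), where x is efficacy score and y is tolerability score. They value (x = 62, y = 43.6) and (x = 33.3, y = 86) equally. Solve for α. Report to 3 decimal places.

The Cobb–Douglas utilities coincide, so 62^α·43.6^(1−α) = 33.3^α·86^(1−α).
Taking logs: α·ln 62 + (1−α)·ln 43.6 = α·ln 33.3 + (1−α)·ln 86, i.e. α·0.621577 = (1−α)·0.679290.
So α/(1−α) = (0.679290)/(0.621577) = 1.092849, and α = 1.092849/2.092849 ≈ 0.522.

α ≈ 0.522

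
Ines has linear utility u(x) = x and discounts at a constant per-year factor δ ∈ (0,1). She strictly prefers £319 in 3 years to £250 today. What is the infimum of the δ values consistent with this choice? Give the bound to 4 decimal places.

Under u(x) = x this choice says 250 < δ^3·319.
Hence δ^3 > 250/319 = 0.78370, and x ↦ x^(1/3) is increasing on (0,∞).
δ > 0.78370^(1/3) = 0.9220.

δ > 0.9220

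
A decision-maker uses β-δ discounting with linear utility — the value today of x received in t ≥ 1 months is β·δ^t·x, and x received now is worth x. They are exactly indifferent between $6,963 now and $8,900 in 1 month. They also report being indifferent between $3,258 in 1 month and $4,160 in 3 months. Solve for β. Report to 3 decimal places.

From the later pair, β·δ^1·3258 = β·δ^3·4160; dividing through, δ^2 = 3258/4160 = 0.78317, so δ = 0.88497.
Now use the now-vs-future pair: 6963 = β·δ·8900 gives β = 6963/(0.88497·8900) ≈ 0.884.

β ≈ 0.884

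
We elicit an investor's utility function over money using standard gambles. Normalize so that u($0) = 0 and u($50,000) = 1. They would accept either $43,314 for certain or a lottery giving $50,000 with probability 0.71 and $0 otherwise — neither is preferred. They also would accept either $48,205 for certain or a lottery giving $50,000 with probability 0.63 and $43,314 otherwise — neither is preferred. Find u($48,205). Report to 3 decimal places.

The first gamble pins u($43,314): it must equal 0.71·1 + 0.29·0 = 0.71.
The second indifference gives u($48,205) = 0.63·u($50,000) + 0.37·u($43,314) = 0.63·1.00 + 0.37·0.71 = 0.8927.

0.893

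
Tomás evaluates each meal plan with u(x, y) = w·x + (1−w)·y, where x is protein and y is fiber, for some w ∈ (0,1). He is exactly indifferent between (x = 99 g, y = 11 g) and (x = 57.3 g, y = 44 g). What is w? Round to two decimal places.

u(99,11) = u(57.3,44) means w·99 + (1−w)·11 = w·57.3 + (1−w)·44.
w·(99−57.3) = (1−w)·(44−11), i.e. w·41.7 = (1−w)·33.
So w/(1−w) = 33/41.7 = 0.7914, giving w = 33/(41.7+33) = 0.44.

w = 0.44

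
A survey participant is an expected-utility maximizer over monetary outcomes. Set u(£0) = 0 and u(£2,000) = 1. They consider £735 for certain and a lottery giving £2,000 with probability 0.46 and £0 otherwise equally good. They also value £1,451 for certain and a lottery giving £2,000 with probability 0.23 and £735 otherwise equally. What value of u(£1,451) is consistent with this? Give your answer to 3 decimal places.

0.584

The first gamble pins u(£735): it must equal 0.46·1 + 0.54·0 = 0.46.
Chaining: u(£1,451) = 0.23·1.00 + 0.77·0.46 = 0.5842.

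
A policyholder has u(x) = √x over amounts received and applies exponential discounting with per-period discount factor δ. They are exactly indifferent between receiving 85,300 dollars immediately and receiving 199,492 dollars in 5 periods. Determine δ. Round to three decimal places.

Indifference means u(85300) = δ^5 · u(199492), so δ^5 = u(85300)/u(199492).
With u(x) = √x: δ^5 = √85300/√199492 = √(85300/199492) = 0.65390.
So δ = 0.65390^(1/5) ≈ 0.919.

δ ≈ 0.919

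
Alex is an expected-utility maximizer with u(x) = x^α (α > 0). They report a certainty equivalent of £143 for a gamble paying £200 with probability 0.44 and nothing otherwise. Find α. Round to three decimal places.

α ≈ 2.447

Since u(0) = 0, the lottery's EU is 0.44·200^α.
Equating: 143^α = 0.44·200^α, i.e. 0.7150^α = 0.44.
Taking logs: α·ln(143/200) = ln(0.44), so α = -0.820981 / -0.335473 ≈ 2.447.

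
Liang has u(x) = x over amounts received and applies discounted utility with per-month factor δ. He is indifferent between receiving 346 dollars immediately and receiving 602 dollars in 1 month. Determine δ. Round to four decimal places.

The payoff in 1 month is discounted by δ, so u(346) = δ·u(602) and δ = u(346)/u(602).
With u(x) = x: δ = 346/602 = 0.57475.

δ ≈ 0.5748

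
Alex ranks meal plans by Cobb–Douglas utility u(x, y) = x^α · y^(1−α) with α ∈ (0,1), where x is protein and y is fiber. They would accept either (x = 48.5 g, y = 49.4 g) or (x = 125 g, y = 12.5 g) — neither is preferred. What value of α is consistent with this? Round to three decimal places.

α ≈ 0.592

Set the two utilities equal: 48.5^α·49.4^(1−α) = 125^α·12.5^(1−α).
Taking logs: α·ln 48.5 + (1−α)·ln 49.4 = α·ln 125 + (1−α)·ln 12.5, i.e. α·-0.946750 = (1−α)·-1.374222.
Thus α·(-2.320972) = -1.374222, so α = -1.374222/-2.320972 ≈ 0.592.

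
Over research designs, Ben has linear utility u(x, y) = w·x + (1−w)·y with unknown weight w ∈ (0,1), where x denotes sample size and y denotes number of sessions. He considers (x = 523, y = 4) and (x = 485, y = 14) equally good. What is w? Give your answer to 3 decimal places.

w = 0.208

Equating utilities: w·523 + (1−w)·4 = w·485 + (1−w)·14.
Collecting terms: w·38 = (1−w)·10.
The marginal rate of substitution is 10/38, so w = 10/(38+10) = 0.208.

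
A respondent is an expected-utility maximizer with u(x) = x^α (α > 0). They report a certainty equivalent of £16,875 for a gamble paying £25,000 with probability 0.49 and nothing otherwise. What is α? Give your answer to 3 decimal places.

α ≈ 1.815

Since u(0) = 0, the lottery's EU is 0.49·25000^α.
Indifference: 16875^α = 0.49·25000^α, so (16875/25000)^α = 0.49.
Take logs: α = ln 0.49 / ln(16875/25000) ≈ 1.81494.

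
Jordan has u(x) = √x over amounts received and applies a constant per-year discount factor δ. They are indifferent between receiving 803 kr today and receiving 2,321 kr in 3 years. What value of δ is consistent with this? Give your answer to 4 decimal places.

Indifference means u(803) = δ^3 · u(2321), so δ^3 = u(803)/u(2321).
Since u(x) = √x, δ^3 = √(803/2321) = 0.58819.
So δ = 0.58819^(1/3) ≈ 0.8379.

δ ≈ 0.8379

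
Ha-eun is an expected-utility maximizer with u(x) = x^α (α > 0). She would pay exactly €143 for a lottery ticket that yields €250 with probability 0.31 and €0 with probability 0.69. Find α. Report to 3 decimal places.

EU(lottery) = 0.31·250^α + 0.69·0 = 0.31·250^α.
Indifference: 143^α = 0.31·250^α, so (143/250)^α = 0.31.
Taking logs: α·ln(143/250) = ln(0.31), so α = -1.171183 / -0.558616 ≈ 2.097.

α ≈ 2.097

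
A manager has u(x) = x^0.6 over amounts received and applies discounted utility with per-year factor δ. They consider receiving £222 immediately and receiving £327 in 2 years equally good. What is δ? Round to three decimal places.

δ ≈ 0.890

Equating discounted utilities: u(222) = δ^2·u(327) ⇒ δ^2 = u(222)/u(327).
With u(x) = x^0.6: δ^2 = 222^0.6/327^0.6 = (222/327)^0.6 = 0.79265.
Hence δ = (0.79265)^(1/2) = 0.89031.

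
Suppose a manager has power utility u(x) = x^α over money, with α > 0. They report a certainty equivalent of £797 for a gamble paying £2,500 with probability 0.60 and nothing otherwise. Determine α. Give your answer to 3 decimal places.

α ≈ 0.447

Since u(0) = 0, the lottery's EU is 0.60·2500^α.
Setting u(797) equal to that: 797^α = 0.60·2500^α ⇒ (797/2500)^α = 0.60.
Taking logs: α·ln(797/2500) = ln(0.60), so α = -0.510826 / -1.143191 ≈ 0.447.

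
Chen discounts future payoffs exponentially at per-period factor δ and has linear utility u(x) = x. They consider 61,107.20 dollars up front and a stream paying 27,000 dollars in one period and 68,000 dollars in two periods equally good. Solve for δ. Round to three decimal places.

δ ≈ 0.770

Present value of the stream is 27000·δ + 68000·δ². Indifference gives 27000δ + 68000δ² = 61107.20.
That is, 68000δ² + 27000δ − 61107.20 = 0, a quadratic in δ.
The positive root is δ = [−27000 + √(27000² + 4·68000·61107.20)] / (2·68000) = (−27000 + 131720.000)/136000 ≈ 0.770.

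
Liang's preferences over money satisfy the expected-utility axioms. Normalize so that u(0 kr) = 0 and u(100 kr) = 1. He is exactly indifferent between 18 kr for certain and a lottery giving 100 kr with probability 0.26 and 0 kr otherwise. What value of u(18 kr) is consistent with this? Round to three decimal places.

By the standard-gamble method, u(18 kr) is just the indifference probability on the best outcome: 0.26.

0.260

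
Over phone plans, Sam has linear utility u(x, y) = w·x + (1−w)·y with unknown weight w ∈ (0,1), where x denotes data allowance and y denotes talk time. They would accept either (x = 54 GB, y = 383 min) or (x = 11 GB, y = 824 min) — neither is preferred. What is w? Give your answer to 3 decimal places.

u(54,383) = u(11,824) means w·54 + (1−w)·383 = w·11 + (1−w)·824.
Collecting terms: w·43 = (1−w)·441.
Hence w = 441/(43+441) = 441/484 = 0.911.

w = 0.911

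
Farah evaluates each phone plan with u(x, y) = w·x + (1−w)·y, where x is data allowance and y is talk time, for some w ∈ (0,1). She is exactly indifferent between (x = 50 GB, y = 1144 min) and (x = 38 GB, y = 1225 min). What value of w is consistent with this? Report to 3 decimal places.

Indifference: w·50 + (1−w)·1144 = w·38 + (1−w)·1225.
Collecting terms: w·12 = (1−w)·81.
Hence w = 81/(12+81) = 81/93 = 0.871.

w = 0.871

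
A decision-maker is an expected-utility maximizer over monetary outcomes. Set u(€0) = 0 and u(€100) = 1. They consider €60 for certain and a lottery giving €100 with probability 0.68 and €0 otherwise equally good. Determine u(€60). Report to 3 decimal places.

By the standard-gamble method, u(€60) is just the indifference probability on the best outcome: 0.68.

0.680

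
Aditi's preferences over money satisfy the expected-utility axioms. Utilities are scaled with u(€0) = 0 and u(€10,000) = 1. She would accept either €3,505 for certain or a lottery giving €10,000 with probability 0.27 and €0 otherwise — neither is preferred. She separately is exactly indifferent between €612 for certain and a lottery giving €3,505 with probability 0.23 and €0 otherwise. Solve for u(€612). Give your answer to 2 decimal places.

The first gamble pins u(€3,505): it must equal 0.27·1 + 0.73·0 = 0.27.
The second indifference gives u(€612) = 0.23·u(€3,505) + 0.77·u(€0) = 0.23·0.27 + 0.77·0.00 = 0.0621.

0.06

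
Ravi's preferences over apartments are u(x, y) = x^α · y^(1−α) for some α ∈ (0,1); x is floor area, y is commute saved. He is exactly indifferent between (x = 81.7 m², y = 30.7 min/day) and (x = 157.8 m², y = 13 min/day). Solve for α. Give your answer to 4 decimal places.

Indifference: 81.7^α · 30.7^(1−α) = 157.8^α · 13^(1−α).
Taking logs: α·ln 81.7 + (1−α)·ln 30.7 = α·ln 157.8 + (1−α)·ln 13, i.e. α·-0.6582744 = (1−α)·-0.8593133.
So α/(1−α) = (-0.8593133)/(-0.6582744) = 1.3054029, and α = 1.3054029/2.3054029 ≈ 0.5662.

α ≈ 0.5662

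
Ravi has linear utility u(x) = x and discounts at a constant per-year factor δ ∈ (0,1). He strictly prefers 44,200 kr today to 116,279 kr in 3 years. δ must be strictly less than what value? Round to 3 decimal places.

The preference means 44200 > δ^3·116279.
Dividing by 116279: δ^3 < 0.38012. Both sides are positive, so the cube root keeps the direction.
δ < (44200/116279)^(1/3) ≈ 0.724.

δ < 0.724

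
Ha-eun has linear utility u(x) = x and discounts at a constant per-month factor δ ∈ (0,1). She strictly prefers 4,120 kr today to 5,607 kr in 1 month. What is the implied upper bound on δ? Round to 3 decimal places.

δ < 0.735

Comparing present values: 4120 > δ·5607.
Dividing through by 5607 gives δ < 0.73480.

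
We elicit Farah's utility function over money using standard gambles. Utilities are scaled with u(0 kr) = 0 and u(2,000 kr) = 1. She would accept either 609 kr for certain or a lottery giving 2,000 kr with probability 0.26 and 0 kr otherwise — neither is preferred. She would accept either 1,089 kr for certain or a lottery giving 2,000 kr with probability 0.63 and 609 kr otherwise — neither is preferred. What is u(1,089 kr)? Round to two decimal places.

0.73

First, u(609 kr) = 0.26·u(2,000 kr) + 0.74·u(0 kr) = 0.26.
The second indifference gives u(1,089 kr) = 0.63·u(2,000 kr) + 0.37·u(609 kr) = 0.63·1.00 + 0.37·0.26 = 0.7262.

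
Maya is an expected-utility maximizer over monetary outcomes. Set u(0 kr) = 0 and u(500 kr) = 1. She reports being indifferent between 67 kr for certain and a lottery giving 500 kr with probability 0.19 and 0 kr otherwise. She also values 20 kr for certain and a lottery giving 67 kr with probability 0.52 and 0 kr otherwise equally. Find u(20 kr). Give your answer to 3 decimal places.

0.099

The first gamble pins u(67 kr): it must equal 0.19·1 + 0.81·0 = 0.19.
Then u(20 kr) = 0.52·u(67 kr) + 0.48·u(0 kr) = 0.52·0.19 + 0.48·0.00 = 0.0988.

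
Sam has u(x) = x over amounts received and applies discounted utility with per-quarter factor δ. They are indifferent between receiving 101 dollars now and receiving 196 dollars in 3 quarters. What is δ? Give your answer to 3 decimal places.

δ ≈ 0.802

Equating discounted utilities: u(101) = δ^3·u(196) ⇒ δ^3 = u(101)/u(196).
With u(x) = x: δ^3 = 101/196 = 0.51531.
Hence δ = (0.51531)^(1/3) = 0.80172.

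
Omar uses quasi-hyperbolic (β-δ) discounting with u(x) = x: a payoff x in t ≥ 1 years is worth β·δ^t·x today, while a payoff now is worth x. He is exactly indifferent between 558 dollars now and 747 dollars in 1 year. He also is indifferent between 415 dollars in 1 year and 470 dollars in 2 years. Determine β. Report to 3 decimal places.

The second indifference involves only future payoffs, so β cancels: β·δ^1·415 = β·δ^2·470, giving δ = 415/470 = 0.88298.
Now use the now-vs-future pair: 558 = β·δ·747 gives β = 558/(0.88298·747) ≈ 0.846.

β ≈ 0.846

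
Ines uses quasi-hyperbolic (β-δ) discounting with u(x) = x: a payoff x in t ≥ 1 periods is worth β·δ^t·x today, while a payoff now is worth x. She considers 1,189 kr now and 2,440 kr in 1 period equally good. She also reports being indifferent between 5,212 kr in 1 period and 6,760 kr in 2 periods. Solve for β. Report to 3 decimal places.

β ≈ 0.632

From the later pair, β·δ^1·5212 = β·δ^2·6760; dividing through, δ = 5212/6760 = 0.77101.
The first indifference: 1189 = β·δ·2440, so β = 1189/(δ·2440) = 1189/(0.77101·2440) ≈ 0.632.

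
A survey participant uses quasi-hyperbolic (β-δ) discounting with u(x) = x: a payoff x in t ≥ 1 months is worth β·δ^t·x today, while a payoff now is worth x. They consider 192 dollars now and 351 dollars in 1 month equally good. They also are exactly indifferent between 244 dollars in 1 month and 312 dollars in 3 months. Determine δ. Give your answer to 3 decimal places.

δ ≈ 0.884

Both payoffs in the second observation are in the future, so β drops out: δ^1·244 = δ^3·312 ⇒ δ^2 = 244/312 = 0.78205, so δ = 0.88434.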